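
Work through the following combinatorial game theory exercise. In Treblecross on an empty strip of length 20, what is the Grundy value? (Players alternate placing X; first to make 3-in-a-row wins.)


Treblecross: place X on empty cells; 3-in-a-row wins.
Playing within two cells of an existing X lets the opponent win at once, so sensible play treats the cells i-2..i+2 around each X as dead. The player left with no safe cell loses, so this is a normal-play take-away game on strips of safe cells.
Placing X at cell i (0-indexed) of a strip of k safe cells leaves independent strips of sizes max(0, i-2) and max(0, k-i-3). Hence G(k) = mex{ G(max(0,i-2)) XOR G(max(0,k-i-3)) : 0 <= i < k }, with G(0) = 0.
G(1): splits (0,0):0^0=0 -> mex({0}) = 1
G(2): splits (0,0):0^0=0 -> mex({0}) = 1
G(3): splits (0,0):0^0=0 -> mex({0}) = 1
G(4): splits (0,1):0^1=1 (0,0):0^0=0 -> mex({0, 1}) = 2
G(5): splits (0,2):0^1=1 (0,1):0^1=1 (0,0):0^0=0 -> mex({0, 1}) = 2
G(6) = mex({1}) = 0
G(7) = mex({0, 1, 2}) = 3
G(8) = mex({0, 1, 2}) = 3
G(9) = mex({0, 2}) = 1
G(10) = mex({0, 2, 3}) = 1
G(11) = mex({0, 3}) = 1
G(12) = mex({1, 3}) = 0
G(13) = mex({0, 1, 2, 3}) = 4
G(14) = mex({0, 1, 2}) = 3
G(15) = mex({0, 1, 2}) = 3
G(16) = mex({0, 1, 2, 4}) = 3
G(17) = mex({0, 1, 3, 4}) = 2
G(18) = mex({0, 1, 3, 4}) = 2
G(19) = mex({0, 1, 3, 5}) = 2
G(20) = mex({0, 1, 2, 3, 5}) = 4
Therefore G(20) = 4.

4


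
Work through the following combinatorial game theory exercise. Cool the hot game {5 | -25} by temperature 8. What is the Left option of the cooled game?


Original game: {5 | -25} (a switch {a | b} with a > b).
Cooling by t (for t below the temperature (a - b)/2 = 15) taxes each move by t: {a | b} cooled by t is {a - t | b + t}.
Cooling amount: t = 8
Cooled Left option: 5 - 8 = -3
Cooled Right option: -25 + 8 = -17
Cooled game: {-3 | -17}
Left option = -3

-3


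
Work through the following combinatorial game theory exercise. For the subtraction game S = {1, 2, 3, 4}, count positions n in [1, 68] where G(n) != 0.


Subtraction set S = {1, 2, 3, 4}, so G(n) = n mod 5.
G(n) = 0 when n is a multiple of 5.
Multiples of 5 in [1, 68]: 13
N-positions (nonzero Grundy) = 68 - 13 = 55

55


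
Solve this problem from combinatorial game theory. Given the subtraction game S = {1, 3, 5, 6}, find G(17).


The subtraction set is S = {1, 3, 5, 6}.
G(k) = mex{ G(k - s) : s in S, s <= k }. We compute iteratively: G(0) = 0.
G(1) = mex({0}) = 1
G(2) = mex({1}) = 0
G(3) = mex({0}) = 1
G(4) = mex({1}) = 0
G(5) = mex({0}) = 1
G(6) = mex({0, 1}) = 2
G(7) = mex({0, 1, 2}) = 3
G(8) = mex({0, 1, 3}) = 2
G(9) = mex({0, 1, 2}) = 3
G(10) = mex({0, 1, 3}) = 2
G(11) = mex({1, 2}) = 0
G(12) = mex({0, 2, 3}) = 1
G(13) = mex({1, 2, 3}) = 0
G(14) = mex({0, 2, 3}) = 1
G(15) = mex({1, 2, 3}) = 0
G(16) = mex({0, 2}) = 1
Observe that G(11)..G(16) = 0, 1, 0, 1, 0, 1 repeats G(0)..G(5) = 0, 1, 0, 1, 0, 1.
For k >= max(S) = 6, G(k) is determined by the previous 6 values G(k-6)..G(k-1); a window of 6 consecutive values has recurred shifted by 11, so by induction G(k + 11) = G(k) for all k >= 0: the sequence is periodic from the start with period 11.
One period: G(0..10) = 0, 1, 0, 1, 0, 1, 2, 3, 2, 3, 2.
17 mod 11 = 6, so G(17) = G(6) = 2.

2


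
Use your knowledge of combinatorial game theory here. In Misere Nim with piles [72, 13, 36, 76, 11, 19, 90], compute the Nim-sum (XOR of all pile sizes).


We need the XOR (exclusive or) of all pile sizes.
After XOR-ing pile 1 (size 72): 0 XOR 72 = 72
After XOR-ing pile 2 (size 13): 72 XOR 13 = 69
After XOR-ing pile 3 (size 36): 69 XOR 36 = 97
After XOR-ing pile 4 (size 76): 97 XOR 76 = 45
After XOR-ing pile 5 (size 11): 45 XOR 11 = 38
After XOR-ing pile 6 (size 19): 38 XOR 19 = 53
After XOR-ing pile 7 (size 90): 53 XOR 90 = 111
The Nim-value of this position is 111.

111


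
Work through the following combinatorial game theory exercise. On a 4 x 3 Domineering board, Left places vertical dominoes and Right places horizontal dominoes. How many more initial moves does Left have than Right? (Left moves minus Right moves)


Board is 4 x 3 (rows x cols).
Left (vertical) placements: (rows-1) * cols = 3 * 3 = 9
Right (horizontal) placements: rows * (cols-1) = 4 * 2 = 8
Advantage = Left - Right = 9 - 8 = 1

1


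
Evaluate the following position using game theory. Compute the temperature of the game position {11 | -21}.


The game is {11 | -21}, a switch {a | b} with numbers a > b.
Cooling {a | b} by t gives {a - t | b + t}, which stops being hot when a - t = b + t, i.e. at t = (a - b)/2. So the temperature of a switch is (a - b)/2.
Temperature = (Left option - Right option) / 2
= (11 - (-21)) / 2
= 32 / 2
= 16

16


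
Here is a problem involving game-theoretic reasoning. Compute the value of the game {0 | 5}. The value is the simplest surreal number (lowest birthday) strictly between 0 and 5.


Left options: {0}, max = 0
Right options: {5}, min = 5
All options are numbers and max(Left) < min(Right), so by the simplicity theorem the value is the simplest (earliest-born) number strictly between 0 and 5.
Integers 1 through 4 all lie strictly between 0 and 5.
Among integers, the simplest (lowest birthday = smallest |n|; 0 is born on day 0, +-n on day n) is 1.
No non-integer in the interval can be simpler: if x is a non-integer in the interval, then floor(x) or ceil(x) also lies in the interval (the interval contains an integer), and both are proper prefixes of x's sign expansion, i.e. born earlier. So the game value is 1.
Game value = 1

1


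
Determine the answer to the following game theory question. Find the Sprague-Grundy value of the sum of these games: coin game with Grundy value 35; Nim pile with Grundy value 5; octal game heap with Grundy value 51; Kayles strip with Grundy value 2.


By the Sprague-Grundy theorem, the Grundy value of a sum of games is the XOR of individual Grundy values.
coin game: Grundy value = 35. Running XOR: 0 XOR 35 = 35
Nim pile: Grundy value = 5. Running XOR: 35 XOR 5 = 38
octal game heap: Grundy value = 51. Running XOR: 38 XOR 51 = 21
Kayles strip: Grundy value = 2. Running XOR: 21 XOR 2 = 23
The combined Grundy value is 23.

23


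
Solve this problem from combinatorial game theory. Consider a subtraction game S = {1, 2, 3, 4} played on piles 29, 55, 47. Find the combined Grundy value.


Subtraction set: {1, 2, 3, 4}
For this subtraction set, G(n) = n mod 5 (period = max + 1 = 5).
Pile 1 (size 29): G(29) = 29 mod 5 = 4
Pile 2 (size 55): G(55) = 55 mod 5 = 0
Pile 3 (size 47): G(47) = 47 mod 5 = 2
Total Grundy value = XOR of all: 4 XOR 0 XOR 2 = 6

6


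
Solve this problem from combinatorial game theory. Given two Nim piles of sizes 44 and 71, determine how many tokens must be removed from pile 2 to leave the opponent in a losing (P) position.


Piles: 44 and 71
Current XOR: 44 XOR 71 = 107 (non-zero, so this is an N-position).
To make the XOR zero, we need to find a move that balances the piles.
For pile 2 (size 71): target = 71 XOR 107 = 44
We reduce pile 2 from 71 to 44.
Tokens removed: 71 - 44 = 27
Verification: 44 XOR 44 = 0

27


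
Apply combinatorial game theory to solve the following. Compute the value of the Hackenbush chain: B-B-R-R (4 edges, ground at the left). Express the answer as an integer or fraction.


Edges (from ground): B-B-R-R
By Berlekamp's sign-expansion rule, a Blue-Red Hackenbush stalk has the value of the surreal number whose sign sequence is the edge sequence with B -> + and R -> -.
Sign sequence: ++--
Trace the sign expansion in the surreal number tree, starting from 0:
Edge 1: B (sign +) -> bounds (0, +inf), value = 1
Edge 2: B (sign +) -> bounds (1, +inf), value = 2
Edge 3: R (sign -) -> bounds (1, 2), value = 3/2
Edge 4: R (sign -) -> bounds (1, 3/2), value = 5/4
Game value = 5/4

5/4


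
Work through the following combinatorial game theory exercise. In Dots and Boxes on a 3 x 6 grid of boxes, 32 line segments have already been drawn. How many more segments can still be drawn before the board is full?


Grid: 3 x 6 boxes, i.e. 4 rows and 7 columns of dots.
Horizontal edges: (rows + 1) * cols = 4 * 6 = 24
Vertical edges: rows * (cols + 1) = 3 * 7 = 21
Total edges: 24 + 21 = 45
Edges drawn: 32
Remaining: 45 - 32 = 13

13


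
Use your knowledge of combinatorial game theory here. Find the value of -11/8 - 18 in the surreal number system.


x = -11/8, y = 18
Converting to common denominator: 8
x = -11/8, y = 144/8
x - y = -11/8 - 18 = -155/8

-155/8


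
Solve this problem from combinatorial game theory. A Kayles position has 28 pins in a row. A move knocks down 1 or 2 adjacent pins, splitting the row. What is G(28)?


Kayles: a move removes 1 or 2 adjacent pins from a contiguous row.
Removing pins from a row of k leaves two independent rows (a, b) with a + b = k - 1 (one pin) or a + b = k - 2 (two pins); an end removal gives a = 0.
By Sprague-Grundy, G(k) = mex{ G(a) XOR G(b) } over all these splits. G(0) = 0.
G(1): splits (0,0):0^0=0 -> mex({0}) = 1
G(2): splits (0,1):0^1=1 (0,0):0^0=0 -> mex({0, 1}) = 2
G(3): splits (0,2):0^2=2 (1,1):1^1=0 (0,1):0^1=1 -> mex({0, 1, 2}) = 3
G(4): splits (0,3):0^3=3 (1,2):1^2=3 (0,2):0^2=2 (1,1):1^1=0 -> mex({0, 2, 3}) = 1
G(5): splits (0,4):0^1=1 (1,3):1^3=2 (2,2):2^2=0 (0,3):0^3=3 (1,2):1^2=3 -> mex({0, 1, 2, 3}) = 4
G(6) = mex({0, 1, 2, 4}) = 3
G(7) = mex({0, 1, 3, 4, 5}) = 2
G(8) = mex({0, 2, 3, 5, 6}) = 1
G(9) = mex({0, 1, 2, 3, 6, 7}) = 4
G(10) = mex({0, 1, 3, 4, 5, 7}) = 2
G(11) = mex({0, 1, 2, 3, 4, 5}) = 6
G(12) = mex({0, 1, 2, 3, 5, 6, 7}) = 4
G(13) = mex({0, 2, 3, 4, 6, 7}) = 1
G(14) = mex({0, 1, 4, 5, 6, 7}) = 2
G(15) = mex({0, 1, 2, 3, 4, 5, 6}) = 7
G(16) = mex({0, 2, 3, 5, 6, 7}) = 1
G(17) = mex({0, 1, 2, 3, 5, 6, 7}) = 4
G(18) = mex({0, 1, 2, 4, 5, 6}) = 3
G(19) = mex({0, 1, 3, 4, 5, 7}) = 2
G(20) = mex({0, 2, 3, 4, 5, 6, 7}) = 1
G(21) = mex({0, 1, 2, 3, 5, 6, 7}) = 4
G(22) = mex({0, 1, 2, 3, 4, 5, 7}) = 6
G(23) = mex({0, 1, 2, 3, 4, 5, 6}) = 7
G(24) = mex({0, 1, 2, 3, 5, 6, 7}) = 4
G(25) = mex({0, 2, 3, 4, 6, 7}) = 1
G(26) = mex({0, 1, 3, 4, 5, 6, 7}) = 2
G(27) = mex({0, 1, 2, 3, 4, 5, 6, 7}) = 8
G(28) = mex({0, 1, 2, 3, 4, 6, 7, 8}) = 5
Therefore G(28) = 5.

5


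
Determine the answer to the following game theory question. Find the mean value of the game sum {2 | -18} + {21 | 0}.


G1 = {2 | -18}, G2 = {21 | 0}
Each is a switch {a | b} with numbers a > b; its mean value is (a + b)/2, and mean value is additive over game sums: m(G1 + G2) = m(G1) + m(G2).
Mean of G1 = (2 + (-18))/2 = -16/2 = -8
Mean of G2 = (21 + (0))/2 = 21/2 = 21/2
Mean of G1 + G2 = -8 + 21/2 = 5/2

5/2


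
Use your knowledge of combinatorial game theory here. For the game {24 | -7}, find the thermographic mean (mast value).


Game = {24 | -7}, a switch {a | b} with numbers a > b.
Its thermograph has left wall a - t and right wall b + t, which meet at t = (a - b)/2, where both equal (a + b)/2. So the mast (mean value) is at (a + b)/2.
Mean = (24 + (-7))/2 = 17/2 = 17/2

17/2


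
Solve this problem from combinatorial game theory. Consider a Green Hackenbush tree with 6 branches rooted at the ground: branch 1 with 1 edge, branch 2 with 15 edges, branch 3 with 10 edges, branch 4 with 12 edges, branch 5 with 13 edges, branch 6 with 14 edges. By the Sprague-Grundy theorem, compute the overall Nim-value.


The tree has 6 branches from the ground vertex.
In Green Hackenbush, the Nim-value of a simple path of length k is k.
Branch 1: length 1, Nim-value = 1
Branch 2: length 15, Nim-value = 15
Branch 3: length 10, Nim-value = 10
Branch 4: length 12, Nim-value = 12
Branch 5: length 13, Nim-value = 13
Branch 6: length 14, Nim-value = 14
Total Nim-value = XOR of all branch values:
0 XOR 1 = 1
1 XOR 15 = 14
14 XOR 10 = 4
4 XOR 12 = 8
8 XOR 13 = 5
5 XOR 14 = 11
Nim-value of the tree = 11

11


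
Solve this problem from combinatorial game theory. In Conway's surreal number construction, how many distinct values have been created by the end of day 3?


Day 0: {|} = 0 is born. Count = 1.
Day n: the number of surreal numbers born by day n is 2^(n+1) - 1.
By day 0: 2^1 - 1 = 1
By day 1: 2^2 - 1 = 3
By day 2: 2^3 - 1 = 7
By day 3: 2^4 - 1 = 15
By day 3: 15 surreal numbers.

15


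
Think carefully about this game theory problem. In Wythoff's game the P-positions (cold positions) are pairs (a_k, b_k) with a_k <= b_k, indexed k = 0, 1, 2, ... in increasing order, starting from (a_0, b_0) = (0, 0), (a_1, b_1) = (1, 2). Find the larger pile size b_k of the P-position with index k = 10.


By Wythoff's theorem, a_k = floor(k * phi) and b_k = floor(k * phi^2) = a_k + k, where phi = (1 + sqrt(5))/2 is the golden ratio.
phi = (1 + sqrt(5))/2 = 1.618034
phi^2 = phi + 1 = 2.618034
k = 10
k * phi^2 = 10 * 2.618034 = 26.180340
b_10 = floor(k * phi^2) = 26 (check: a_10 + k = 16 + 10 = 26)

26


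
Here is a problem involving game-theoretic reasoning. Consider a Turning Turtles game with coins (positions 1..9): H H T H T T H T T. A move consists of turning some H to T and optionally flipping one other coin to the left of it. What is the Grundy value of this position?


Coins: H H T H T T H T T
Key fact: a single head at position k behaves exactly like a Nim heap of size k (turning it to T and optionally flipping a coin at j < k corresponds to moving the heap from k to j, or to 0), and heads combine as a disjunctive sum (two heads at the same place would cancel, matching j XOR j = 0). So the Nim-value is the XOR of the 1-indexed positions of the heads.
Face-up positions (1-indexed): [1, 2, 4, 7]
XOR 0 with 1: 0 XOR 1 = 1
XOR 1 with 2: 1 XOR 2 = 3
XOR 3 with 4: 3 XOR 4 = 7
XOR 7 with 7: 7 XOR 7 = 0
Nim-value = 0

0


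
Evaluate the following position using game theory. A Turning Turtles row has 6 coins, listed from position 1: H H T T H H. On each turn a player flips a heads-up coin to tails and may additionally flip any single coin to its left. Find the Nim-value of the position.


Coins: H H T T H H
Key fact: a single head at position k behaves exactly like a Nim heap of size k (turning it to T and optionally flipping a coin at j < k corresponds to moving the heap from k to j, or to 0), and heads combine as a disjunctive sum (two heads at the same place would cancel, matching j XOR j = 0). So the Nim-value is the XOR of the 1-indexed positions of the heads.
Face-up positions (1-indexed): [1, 2, 5, 6]
XOR 0 with 1: 0 XOR 1 = 1
XOR 1 with 2: 1 XOR 2 = 3
XOR 3 with 5: 3 XOR 5 = 6
XOR 6 with 6: 6 XOR 6 = 0
Nim-value = 0

0


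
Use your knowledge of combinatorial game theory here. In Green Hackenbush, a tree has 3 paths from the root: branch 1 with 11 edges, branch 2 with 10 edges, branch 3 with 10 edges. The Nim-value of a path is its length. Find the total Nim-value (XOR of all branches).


The tree has 3 branches from the ground vertex.
In Green Hackenbush, the Nim-value of a simple path of length k is k.
Branch 1: length 11, Nim-value = 11
Branch 2: length 10, Nim-value = 10
Branch 3: length 10, Nim-value = 10
Total Nim-value = XOR of all branch values:
0 XOR 11 = 11
11 XOR 10 = 1
1 XOR 10 = 11
Nim-value of the tree = 11

11


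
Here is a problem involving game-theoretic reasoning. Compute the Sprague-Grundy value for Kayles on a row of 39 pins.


Kayles: a move removes 1 or 2 adjacent pins from a contiguous row.
Removing pins from a row of k leaves two independent rows (a, b) with a + b = k - 1 (one pin) or a + b = k - 2 (two pins); an end removal gives a = 0.
By Sprague-Grundy, G(k) = mex{ G(a) XOR G(b) } over all these splits. G(0) = 0.
G(1): splits (0,0):0^0=0 -> mex({0}) = 1
G(2): splits (0,1):0^1=1 (0,0):0^0=0 -> mex({0, 1}) = 2
G(3): splits (0,2):0^2=2 (1,1):1^1=0 (0,1):0^1=1 -> mex({0, 1, 2}) = 3
G(4): splits (0,3):0^3=3 (1,2):1^2=3 (0,2):0^2=2 (1,1):1^1=0 -> mex({0, 2, 3}) = 1
G(5): splits (0,4):0^1=1 (1,3):1^3=2 (2,2):2^2=0 (0,3):0^3=3 (1,2):1^2=3 -> mex({0, 1, 2, 3}) = 4
G(6) = mex({0, 1, 2, 4}) = 3
G(7) = mex({0, 1, 3, 4, 5}) = 2
G(8) = mex({0, 2, 3, 5, 6}) = 1
G(9) = mex({0, 1, 2, 3, 6, 7}) = 4
G(10) = mex({0, 1, 3, 4, 5, 7}) = 2
G(11) = mex({0, 1, 2, 3, 4, 5}) = 6
G(12) = mex({0, 1, 2, 3, 5, 6, 7}) = 4
G(13) = mex({0, 2, 3, 4, 6, 7}) = 1
G(14) = mex({0, 1, 4, 5, 6, 7}) = 2
G(15) = mex({0, 1, 2, 3, 4, 5, 6}) = 7
G(16) = mex({0, 2, 3, 5, 6, 7}) = 1
G(17) = mex({0, 1, 2, 3, 5, 6, 7}) = 4
G(18) = mex({0, 1, 2, 4, 5, 6}) = 3
G(19) = mex({0, 1, 3, 4, 5, 7}) = 2
G(20) = mex({0, 2, 3, 4, 5, 6, 7}) = 1
G(21) = mex({0, 1, 2, 3, 5, 6, 7}) = 4
G(22) = mex({0, 1, 2, 3, 4, 5, 7}) = 6
G(23) = mex({0, 1, 2, 3, 4, 5, 6}) = 7
G(24) = mex({0, 1, 2, 3, 5, 6, 7}) = 4
G(25) = mex({0, 2, 3, 4, 6, 7}) = 1
G(26) = mex({0, 1, 3, 4, 5, 6, 7}) = 2
G(27) = mex({0, 1, 2, 3, 4, 5, 6, 7}) = 8
G(28) = mex({0, 1, 2, 3, 4, 6, 7, 8}) = 5
G(29) = mex({0, 1, 2, 3, 5, 6, 7, 8, 9}) = 4
G(30) = mex({0, 1, 2, 3, 4, 5, 6, 9, 10}) = 7
G(31) = mex({0, 1, 3, 4, 5, 7, 10, 11}) = 2
G(32) = mex({0, 2, 3, 4, 5, 6, 7, 9, 11}) = 1
G(33) = mex({0, 1, 2, 3, 4, 5, 6, 7, 9, 12}) = 8
G(34) = mex({0, 1, 2, 3, 4, 5, 7, 8, 11, 12}) = 6
G(35) = mex({0, 1, 2, 3, 4, 5, 6, 8, 9, 10, 11}) = 7
G(36) = mex({0, 1, 2, 3, 5, 6, 7, 9, 10}) = 4
G(37) = mex({0, 2, 3, 4, 6, 7, 9, 10, 11, 12}) = 1
G(38) = mex({0, 1, 3, 4, 5, 6, 7, 9, 10, 11, 12}) = 2
G(39) = mex({0, 1, 2, 4, 5, 6, 7, 9, 10, 12, 14}) = 3
Therefore G(39) = 3.

3


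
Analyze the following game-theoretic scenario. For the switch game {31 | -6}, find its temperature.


The game is {31 | -6}, a switch {a | b} with numbers a > b.
Cooling {a | b} by t gives {a - t | b + t}, which stops being hot when a - t = b + t, i.e. at t = (a - b)/2. So the temperature of a switch is (a - b)/2.
Temperature = (Left option - Right option) / 2
= (31 - (-6)) / 2
= 37 / 2
= 37/2

37/2


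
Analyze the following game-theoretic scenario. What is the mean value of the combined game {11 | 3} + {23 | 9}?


G1 = {11 | 3}, G2 = {23 | 9}
Each is a switch {a | b} with numbers a > b; its mean value is (a + b)/2, and mean value is additive over game sums: m(G1 + G2) = m(G1) + m(G2).
Mean of G1 = (11 + (3))/2 = 14/2 = 7
Mean of G2 = (23 + (9))/2 = 32/2 = 16
Mean of G1 + G2 = 7 + 16 = 23

23


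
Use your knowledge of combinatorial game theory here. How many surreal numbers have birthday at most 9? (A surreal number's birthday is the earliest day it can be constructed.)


Day 0: {|} = 0 is born. Count = 1.
Day n: the number of surreal numbers born by day n is 2^(n+1) - 1.
By day 0: 2^1 - 1 = 1
By day 1: 2^2 - 1 = 3
By day 2: 2^3 - 1 = 7
By day 3: 2^4 - 1 = 15
By day 4: 2^5 - 1 = 31
By day 5: 2^6 - 1 = 63
By day 6: 2^7 - 1 = 127
By day 7: 2^8 - 1 = 255
By day 8: 2^9 - 1 = 511
By day 9: 2^10 - 1 = 1023
By day 9: 1023 surreal numbers.

1023


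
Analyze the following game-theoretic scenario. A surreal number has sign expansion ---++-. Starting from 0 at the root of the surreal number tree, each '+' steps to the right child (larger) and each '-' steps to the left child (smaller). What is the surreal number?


Sign expansion: ---++-
Rule: track bounds (lo, hi), initially (-inf, +inf). On '+', the current value becomes lo and we move to the simplest number in (value, hi): value + 1 if hi = +inf, otherwise the midpoint (value + hi)/2. On '-', the current value becomes hi and we move to value - 1 if lo = -inf, otherwise the midpoint (lo + value)/2.
Start at 0.
Step 1: sign = -, move left. Bounds: (-inf, 0). Value = -1
Step 2: sign = -, move left. Bounds: (-inf, -1). Value = -2
Step 3: sign = -, move left. Bounds: (-inf, -2). Value = -3
Step 4: sign = +, move right. Bounds: (-3, -2). Value = -5/2
Step 5: sign = +, move right. Bounds: (-5/2, -2). Value = -9/4
Step 6: sign = -, move left. Bounds: (-5/2, -9/4). Value = -19/8
The surreal number with sign expansion ---++- is -19/8.

-19/8


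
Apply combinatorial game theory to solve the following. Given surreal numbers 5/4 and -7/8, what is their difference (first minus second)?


x = 5/4, y = -7/8
Converting to common denominator: 8
x = 10/8, y = -7/8
x - y = 5/4 - -7/8 = 17/8

17/8


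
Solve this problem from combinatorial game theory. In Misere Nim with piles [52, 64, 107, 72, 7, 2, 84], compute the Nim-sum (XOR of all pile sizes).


We need the XOR (exclusive or) of all pile sizes.
After XOR-ing pile 1 (size 52): 0 XOR 52 = 52
After XOR-ing pile 2 (size 64): 52 XOR 64 = 116
After XOR-ing pile 3 (size 107): 116 XOR 107 = 31
After XOR-ing pile 4 (size 72): 31 XOR 72 = 87
After XOR-ing pile 5 (size 7): 87 XOR 7 = 80
After XOR-ing pile 6 (size 2): 80 XOR 2 = 82
After XOR-ing pile 7 (size 84): 82 XOR 84 = 6
The Nim-value of this position is 6.

6


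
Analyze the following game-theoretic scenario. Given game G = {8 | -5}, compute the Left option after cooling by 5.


Original game: {8 | -5} (a switch {a | b} with a > b).
Cooling by t (for t below the temperature (a - b)/2 = 13/2) taxes each move by t: {a | b} cooled by t is {a - t | b + t}.
Cooling amount: t = 5
Cooled Left option: 8 - 5 = 3
Cooled Right option: -5 + 5 = 0
Cooled game: {3 | 0}
Left option = 3

3


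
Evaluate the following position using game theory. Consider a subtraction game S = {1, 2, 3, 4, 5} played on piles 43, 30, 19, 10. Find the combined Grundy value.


Subtraction set: {1, 2, 3, 4, 5}
For this subtraction set, G(n) = n mod 6 (period = max + 1 = 6).
Pile 1 (size 43): G(43) = 43 mod 6 = 1
Pile 2 (size 30): G(30) = 30 mod 6 = 0
Pile 3 (size 19): G(19) = 19 mod 6 = 1
Pile 4 (size 10): G(10) = 10 mod 6 = 4
Total Grundy value = XOR of all: 1 XOR 0 XOR 1 XOR 4 = 4

4


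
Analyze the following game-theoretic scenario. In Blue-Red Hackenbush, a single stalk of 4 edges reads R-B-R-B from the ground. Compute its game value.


Edges (from ground): R-B-R-B
By Berlekamp's sign-expansion rule, a Blue-Red Hackenbush stalk has the value of the surreal number whose sign sequence is the edge sequence with B -> + and R -> -.
Sign sequence: -+-+
Trace the sign expansion in the surreal number tree, starting from 0:
Edge 1: R (sign -) -> bounds (-inf, 0), value = -1
Edge 2: B (sign +) -> bounds (-1, 0), value = -1/2
Edge 3: R (sign -) -> bounds (-1, -1/2), value = -3/4
Edge 4: B (sign +) -> bounds (-3/4, -1/2), value = -5/8
Game value = -5/8

-5/8


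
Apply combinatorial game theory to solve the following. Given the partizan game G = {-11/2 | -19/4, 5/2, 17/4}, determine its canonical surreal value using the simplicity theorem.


Left options: {-11/2}, max = -11/2
Right options: {-19/4, 5/2, 17/4}, min = -19/4
All options are numbers and max(Left) < min(Right), so by the simplicity theorem the value is the simplest (earliest-born) number strictly between -11/2 and -19/4.
The only integer strictly between -11/2 and -19/4 is -5.
No non-integer in the interval can be simpler: if x is a non-integer in the interval, then floor(x) or ceil(x) also lies in the interval (the interval contains an integer), and both are proper prefixes of x's sign expansion, i.e. born earlier. So the game value is -5.
Game value = -5

-5


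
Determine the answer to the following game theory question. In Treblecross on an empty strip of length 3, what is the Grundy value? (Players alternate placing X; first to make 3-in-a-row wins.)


Treblecross: place X on empty cells; 3-in-a-row wins.
Playing within two cells of an existing X lets the opponent win at once, so sensible play treats the cells i-2..i+2 around each X as dead. The player left with no safe cell loses, so this is a normal-play take-away game on strips of safe cells.
Placing X at cell i (0-indexed) of a strip of k safe cells leaves independent strips of sizes max(0, i-2) and max(0, k-i-3). Hence G(k) = mex{ G(max(0,i-2)) XOR G(max(0,k-i-3)) : 0 <= i < k }, with G(0) = 0.
G(1): splits (0,0):0^0=0 -> mex({0}) = 1
G(2): splits (0,0):0^0=0 -> mex({0}) = 1
G(3): splits (0,0):0^0=0 -> mex({0}) = 1
Therefore G(3) = 1.

1


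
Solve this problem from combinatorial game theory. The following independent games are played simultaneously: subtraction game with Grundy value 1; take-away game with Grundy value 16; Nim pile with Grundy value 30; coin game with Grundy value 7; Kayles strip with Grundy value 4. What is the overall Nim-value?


By the Sprague-Grundy theorem, the Grundy value of a sum of games is the XOR of individual Grundy values.
subtraction game: Grundy value = 1. Running XOR: 0 XOR 1 = 1
take-away game: Grundy value = 16. Running XOR: 1 XOR 16 = 17
Nim pile: Grundy value = 30. Running XOR: 17 XOR 30 = 15
coin game: Grundy value = 7. Running XOR: 15 XOR 7 = 8
Kayles strip: Grundy value = 4. Running XOR: 8 XOR 4 = 12
The combined Grundy value is 12.

12


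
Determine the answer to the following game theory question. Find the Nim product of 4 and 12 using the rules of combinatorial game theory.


Nim multiplication is bilinear over XOR: (u XOR v) * w = (u*w) XOR (v*w).
So we split each operand into its bit components and XOR the pairwise Nim products.
4 = 4 (as XOR of powers of 2).
12 = 4 + 8 (as XOR of powers of 2).
Using the standard Nim-product table on single bits:
  2*2 = 3,   2*4 = 8,   2*8 = 12,
  4*4 = 6,   4*8 = 11,  8*8 = 13,
and  1*x = x (identity), k*l = l*k (commutative).
Pairwise Nim products:
  4 * 4 = 6
  4 * 8 = 11
XOR them: 6 XOR 11 = 13.
Result: 4 * 12 = 13 (in Nim).

13


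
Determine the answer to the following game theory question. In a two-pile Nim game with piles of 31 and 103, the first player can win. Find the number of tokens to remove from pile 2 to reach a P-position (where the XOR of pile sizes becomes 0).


Piles: 31 and 103
Current XOR: 31 XOR 103 = 120 (non-zero, so this is an N-position).
To make the XOR zero, we need to find a move that balances the piles.
For pile 2 (size 103): target = 103 XOR 120 = 31
We reduce pile 2 from 103 to 31.
Tokens removed: 103 - 31 = 72
Verification: 31 XOR 31 = 0

72


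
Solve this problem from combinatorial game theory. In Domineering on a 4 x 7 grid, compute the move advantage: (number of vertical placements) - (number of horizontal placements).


Board is 4 x 7 (rows x cols).
Left (vertical) placements: (rows-1) * cols = 3 * 7 = 21
Right (horizontal) placements: rows * (cols-1) = 4 * 6 = 24
Advantage = Left - Right = 21 - 24 = -3

-3


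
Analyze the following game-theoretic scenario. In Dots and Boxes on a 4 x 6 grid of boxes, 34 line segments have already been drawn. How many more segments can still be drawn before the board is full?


Grid: 4 x 6 boxes, i.e. 5 rows and 7 columns of dots.
Horizontal edges: (rows + 1) * cols = 5 * 6 = 30
Vertical edges: rows * (cols + 1) = 4 * 7 = 28
Total edges: 30 + 28 = 58
Edges drawn: 34
Remaining: 58 - 34 = 24

24


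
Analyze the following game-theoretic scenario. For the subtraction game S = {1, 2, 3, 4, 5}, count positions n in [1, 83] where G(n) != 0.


Subtraction set S = {1, 2, 3, 4, 5}, so G(n) = n mod 6.
G(n) = 0 when n is a multiple of 6.
Multiples of 6 in [1, 83]: 13
N-positions (nonzero Grundy) = 83 - 13 = 70

70


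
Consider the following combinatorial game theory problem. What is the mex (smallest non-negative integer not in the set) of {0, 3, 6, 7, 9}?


Set = {0, 3, 6, 7, 9}
0 is in the set.
1 is NOT in the set. This is the mex.
mex = 1

1


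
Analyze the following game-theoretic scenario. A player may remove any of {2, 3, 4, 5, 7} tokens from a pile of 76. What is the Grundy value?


The subtraction set is S = {2, 3, 4, 5, 7}.
G(k) = mex{ G(k - s) : s in S, s <= k }. We compute iteratively: G(0) = 0.
G(1) = mex({}) = 0
G(2) = mex({0}) = 1
G(3) = mex({0}) = 1
G(4) = mex({0, 1}) = 2
G(5) = mex({0, 1}) = 2
G(6) = mex({0, 1, 2}) = 3
G(7) = mex({0, 1, 2}) = 3
G(8) = mex({0, 1, 2, 3}) = 4
G(9) = mex({1, 2, 3}) = 0
G(10) = mex({1, 2, 3, 4}) = 0
G(11) = mex({0, 2, 3, 4}) = 1
G(12) = mex({0, 2, 3, 4}) = 1
G(13) = mex({0, 1, 3, 4}) = 2
G(14) = mex({0, 1, 3}) = 2
G(15) = mex({0, 1, 2, 4}) = 3
Observe that G(9)..G(15) = 0, 0, 1, 1, 2, 2, 3 repeats G(0)..G(6) = 0, 0, 1, 1, 2, 2, 3.
For k >= max(S) = 7, G(k) is determined by the previous 7 values G(k-7)..G(k-1); a window of 7 consecutive values has recurred shifted by 9, so by induction G(k + 9) = G(k) for all k >= 0: the sequence is periodic from the start with period 9.
One period: G(0..8) = 0, 0, 1, 1, 2, 2, 3, 3, 4.
76 mod 9 = 4, so G(76) = G(4) = 2.

2


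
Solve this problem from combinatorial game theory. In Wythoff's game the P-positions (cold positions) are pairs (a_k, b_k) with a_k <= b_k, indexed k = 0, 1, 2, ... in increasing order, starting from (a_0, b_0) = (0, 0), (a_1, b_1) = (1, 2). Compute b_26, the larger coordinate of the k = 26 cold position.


By Wythoff's theorem, a_k = floor(k * phi) and b_k = floor(k * phi^2) = a_k + k, where phi = (1 + sqrt(5))/2 is the golden ratio.
phi = (1 + sqrt(5))/2 = 1.618034
phi^2 = phi + 1 = 2.618034
k = 26
k * phi^2 = 26 * 2.618034 = 68.068884
b_26 = floor(k * phi^2) = 68 (check: a_26 + k = 42 + 26 = 68)

68


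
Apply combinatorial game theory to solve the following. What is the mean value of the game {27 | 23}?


Game = {27 | 23}, a switch {a | b} with numbers a > b.
Its thermograph has left wall a - t and right wall b + t, which meet at t = (a - b)/2, where both equal (a + b)/2. So the mast (mean value) is at (a + b)/2.
Mean = (27 + (23))/2 = 50/2 = 25

25


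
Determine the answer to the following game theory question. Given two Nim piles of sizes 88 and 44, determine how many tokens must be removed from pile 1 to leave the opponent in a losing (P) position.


Piles: 88 and 44
Current XOR: 88 XOR 44 = 116 (non-zero, so this is an N-position).
To make the XOR zero, we need to find a move that balances the piles.
For pile 1 (size 88): target = 88 XOR 116 = 44
We reduce pile 1 from 88 to 44.
Tokens removed: 88 - 44 = 44
Verification: 44 XOR 44 = 0

44


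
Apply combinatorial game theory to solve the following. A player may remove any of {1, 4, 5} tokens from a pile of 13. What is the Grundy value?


The subtraction set is S = {1, 4, 5}.
G(k) = mex{ G(k - s) : s in S, s <= k }. We compute iteratively: G(0) = 0.
G(1) = mex({0}) = 1
G(2) = mex({1}) = 0
G(3) = mex({0}) = 1
G(4) = mex({0, 1}) = 2
G(5) = mex({0, 1, 2}) = 3
G(6) = mex({0, 1, 3}) = 2
G(7) = mex({0, 1, 2}) = 3
G(8) = mex({1, 2, 3}) = 0
G(9) = mex({0, 2, 3}) = 1
G(10) = mex({1, 2, 3}) = 0
G(11) = mex({0, 2, 3}) = 1
G(12) = mex({0, 1, 3}) = 2
Observe that G(8)..G(12) = 0, 1, 0, 1, 2 repeats G(0)..G(4) = 0, 1, 0, 1, 2.
For k >= max(S) = 5, G(k) is determined by the previous 5 values G(k-5)..G(k-1); a window of 5 consecutive values has recurred shifted by 8, so by induction G(k + 8) = G(k) for all k >= 0: the sequence is periodic from the start with period 8.
One period: G(0..7) = 0, 1, 0, 1, 2, 3, 2, 3.
13 mod 8 = 5, so G(13) = G(5) = 3.

3


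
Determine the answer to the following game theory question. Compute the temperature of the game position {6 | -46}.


The game is {6 | -46}, a switch {a | b} with numbers a > b.
Cooling {a | b} by t gives {a - t | b + t}, which stops being hot when a - t = b + t, i.e. at t = (a - b)/2. So the temperature of a switch is (a - b)/2.
Temperature = (Left option - Right option) / 2
= (6 - (-46)) / 2
= 52 / 2
= 26

26


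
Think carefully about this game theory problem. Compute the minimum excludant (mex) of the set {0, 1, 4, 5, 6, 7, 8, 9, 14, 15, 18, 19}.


Set = {0, 1, 4, 5, 6, 7, 8, 9, 14, 15, 18, 19}
0 is in the set.
1 is in the set.
2 is NOT in the set. This is the mex.
mex = 2

2


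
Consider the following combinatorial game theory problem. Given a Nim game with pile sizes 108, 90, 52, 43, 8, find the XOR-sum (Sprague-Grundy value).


We need the XOR (exclusive or) of all pile sizes.
After XOR-ing pile 1 (size 108): 0 XOR 108 = 108
After XOR-ing pile 2 (size 90): 108 XOR 90 = 54
After XOR-ing pile 3 (size 52): 54 XOR 52 = 2
After XOR-ing pile 4 (size 43): 2 XOR 43 = 41
After XOR-ing pile 5 (size 8): 41 XOR 8 = 33
The Nim-value of this position is 33.

33


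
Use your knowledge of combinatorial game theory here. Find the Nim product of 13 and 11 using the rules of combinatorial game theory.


Nim multiplication is bilinear over XOR: (u XOR v) * w = (u*w) XOR (v*w).
So we split each operand into its bit components and XOR the pairwise Nim products.
13 = 1 + 4 + 8 (as XOR of powers of 2).
11 = 1 + 2 + 8 (as XOR of powers of 2).
Using the standard Nim-product table on single bits:
  2*2 = 3,   2*4 = 8,   2*8 = 12,
  4*4 = 6,   4*8 = 11,  8*8 = 13,
and  1*x = x (identity), k*l = l*k (commutative).
Pairwise Nim products:
  1 * 1 = 1
  1 * 2 = 2
  1 * 8 = 8
  4 * 1 = 4
  4 * 2 = 8
  4 * 8 = 11
  8 * 1 = 8
  8 * 2 = 12
  8 * 8 = 13
XOR them: 1 XOR 2 XOR 8 XOR 4 XOR 8 XOR 11 XOR 8 XOR 12 XOR 13 = 5.
Result: 13 * 11 = 5 (in Nim).

5


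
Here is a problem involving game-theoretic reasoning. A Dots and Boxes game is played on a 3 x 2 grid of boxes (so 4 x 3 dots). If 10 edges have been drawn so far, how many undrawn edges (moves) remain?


Grid: 3 x 2 boxes, i.e. 4 rows and 3 columns of dots.
Horizontal edges: (rows + 1) * cols = 4 * 2 = 8
Vertical edges: rows * (cols + 1) = 3 * 3 = 9
Total edges: 8 + 9 = 17
Edges drawn: 10
Remaining: 17 - 10 = 7

7


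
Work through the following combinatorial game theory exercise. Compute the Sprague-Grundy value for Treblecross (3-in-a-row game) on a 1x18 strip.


Treblecross: place X on empty cells; 3-in-a-row wins.
Playing within two cells of an existing X lets the opponent win at once, so sensible play treats the cells i-2..i+2 around each X as dead. The player left with no safe cell loses, so this is a normal-play take-away game on strips of safe cells.
Placing X at cell i (0-indexed) of a strip of k safe cells leaves independent strips of sizes max(0, i-2) and max(0, k-i-3). Hence G(k) = mex{ G(max(0,i-2)) XOR G(max(0,k-i-3)) : 0 <= i < k }, with G(0) = 0.
G(1): splits (0,0):0^0=0 -> mex({0}) = 1
G(2): splits (0,0):0^0=0 -> mex({0}) = 1
G(3): splits (0,0):0^0=0 -> mex({0}) = 1
G(4): splits (0,1):0^1=1 (0,0):0^0=0 -> mex({0, 1}) = 2
G(5): splits (0,2):0^1=1 (0,1):0^1=1 (0,0):0^0=0 -> mex({0, 1}) = 2
G(6) = mex({1}) = 0
G(7) = mex({0, 1, 2}) = 3
G(8) = mex({0, 1, 2}) = 3
G(9) = mex({0, 2}) = 1
G(10) = mex({0, 2, 3}) = 1
G(11) = mex({0, 3}) = 1
G(12) = mex({1, 3}) = 0
G(13) = mex({0, 1, 2, 3}) = 4
G(14) = mex({0, 1, 2}) = 3
G(15) = mex({0, 1, 2}) = 3
G(16) = mex({0, 1, 2, 4}) = 3
G(17) = mex({0, 1, 3, 4}) = 2
G(18) = mex({0, 1, 3, 4}) = 2
Therefore G(18) = 2.

2


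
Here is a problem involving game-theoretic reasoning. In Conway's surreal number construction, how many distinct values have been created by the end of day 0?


Day 0: {|} = 0 is born. Count = 1.
Day n: the number of surreal numbers born by day n is 2^(n+1) - 1.
By day 0: 2^1 - 1 = 1
By day 0: 1 surreal numbers.

1


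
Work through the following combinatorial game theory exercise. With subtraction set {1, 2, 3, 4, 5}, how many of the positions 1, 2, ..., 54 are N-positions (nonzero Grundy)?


Subtraction set S = {1, 2, 3, 4, 5}, so G(n) = n mod 6.
G(n) = 0 when n is a multiple of 6.
Multiples of 6 in [1, 54]: 9
N-positions (nonzero Grundy) = 54 - 9 = 45

45


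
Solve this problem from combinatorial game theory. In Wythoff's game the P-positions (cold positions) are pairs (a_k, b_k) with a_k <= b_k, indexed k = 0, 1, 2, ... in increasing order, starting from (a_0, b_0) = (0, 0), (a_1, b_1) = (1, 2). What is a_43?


By Wythoff's theorem, a_k = floor(k * phi) and b_k = floor(k * phi^2) = a_k + k, where phi = (1 + sqrt(5))/2 is the golden ratio.
phi = (1 + sqrt(5))/2 = 1.618034
k = 43
k * phi = 43 * 1.618034 = 69.575462
a_43 = floor(k * phi) = 69

69


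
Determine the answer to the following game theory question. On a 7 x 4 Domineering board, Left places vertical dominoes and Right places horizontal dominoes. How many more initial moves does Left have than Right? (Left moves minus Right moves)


Board is 7 x 4 (rows x cols).
Left (vertical) placements: (rows-1) * cols = 6 * 4 = 24
Right (horizontal) placements: rows * (cols-1) = 7 * 3 = 21
Advantage = Left - Right = 24 - 21 = 3

3


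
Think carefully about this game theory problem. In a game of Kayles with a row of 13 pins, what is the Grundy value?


Kayles: a move removes 1 or 2 adjacent pins from a contiguous row.
Removing pins from a row of k leaves two independent rows (a, b) with a + b = k - 1 (one pin) or a + b = k - 2 (two pins); an end removal gives a = 0.
By Sprague-Grundy, G(k) = mex{ G(a) XOR G(b) } over all these splits. G(0) = 0.
G(1): splits (0,0):0^0=0 -> mex({0}) = 1
G(2): splits (0,1):0^1=1 (0,0):0^0=0 -> mex({0, 1}) = 2
G(3): splits (0,2):0^2=2 (1,1):1^1=0 (0,1):0^1=1 -> mex({0, 1, 2}) = 3
G(4): splits (0,3):0^3=3 (1,2):1^2=3 (0,2):0^2=2 (1,1):1^1=0 -> mex({0, 2, 3}) = 1
G(5): splits (0,4):0^1=1 (1,3):1^3=2 (2,2):2^2=0 (0,3):0^3=3 (1,2):1^2=3 -> mex({0, 1, 2, 3}) = 4
G(6) = mex({0, 1, 2, 4}) = 3
G(7) = mex({0, 1, 3, 4, 5}) = 2
G(8) = mex({0, 2, 3, 5, 6}) = 1
G(9) = mex({0, 1, 2, 3, 6, 7}) = 4
G(10) = mex({0, 1, 3, 4, 5, 7}) = 2
G(11) = mex({0, 1, 2, 3, 4, 5}) = 6
G(12) = mex({0, 1, 2, 3, 5, 6, 7}) = 4
G(13) = mex({0, 2, 3, 4, 6, 7}) = 1
Therefore G(13) = 1.

1


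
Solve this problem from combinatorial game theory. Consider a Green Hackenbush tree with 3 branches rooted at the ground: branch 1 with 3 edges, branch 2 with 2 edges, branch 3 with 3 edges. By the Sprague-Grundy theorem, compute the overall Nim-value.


The tree has 3 branches from the ground vertex.
In Green Hackenbush, the Nim-value of a simple path of length k is k.
Branch 1: length 3, Nim-value = 3
Branch 2: length 2, Nim-value = 2
Branch 3: length 3, Nim-value = 3
Total Nim-value = XOR of all branch values:
0 XOR 3 = 3
3 XOR 2 = 1
1 XOR 3 = 2
Nim-value of the tree = 2

2


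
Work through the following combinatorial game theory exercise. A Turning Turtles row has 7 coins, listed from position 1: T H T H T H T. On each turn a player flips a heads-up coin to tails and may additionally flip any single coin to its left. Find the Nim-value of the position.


Coins: T H T H T H T
Key fact: a single head at position k behaves exactly like a Nim heap of size k (turning it to T and optionally flipping a coin at j < k corresponds to moving the heap from k to j, or to 0), and heads combine as a disjunctive sum (two heads at the same place would cancel, matching j XOR j = 0). So the Nim-value is the XOR of the 1-indexed positions of the heads.
Face-up positions (1-indexed): [2, 4, 6]
XOR 0 with 2: 0 XOR 2 = 2
XOR 2 with 4: 2 XOR 4 = 6
XOR 6 with 6: 6 XOR 6 = 0
Nim-value = 0

0


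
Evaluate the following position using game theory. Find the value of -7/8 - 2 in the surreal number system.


x = -7/8, y = 2
Converting to common denominator: 8
x = -7/8, y = 16/8
x - y = -7/8 - 2 = -23/8

-23/8


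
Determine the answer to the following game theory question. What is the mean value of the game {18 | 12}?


Game = {18 | 12}, a switch {a | b} with numbers a > b.
Its thermograph has left wall a - t and right wall b + t, which meet at t = (a - b)/2, where both equal (a + b)/2. So the mast (mean value) is at (a + b)/2.
Mean = (18 + (12))/2 = 30/2 = 15

15


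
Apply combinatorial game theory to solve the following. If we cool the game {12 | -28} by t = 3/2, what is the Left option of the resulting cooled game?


Original game: {12 | -28} (a switch {a | b} with a > b).
Cooling by t (for t below the temperature (a - b)/2 = 20) taxes each move by t: {a | b} cooled by t is {a - t | b + t}.
Cooling amount: t = 3/2
Cooled Left option: 12 - 3/2 = 21/2
Cooled Right option: -28 + 3/2 = -53/2
Cooled game: {21/2 | -53/2}
Left option = 21/2

21/2


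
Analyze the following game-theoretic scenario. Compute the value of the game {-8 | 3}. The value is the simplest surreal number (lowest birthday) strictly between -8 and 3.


Left options: {-8}, max = -8
Right options: {3}, min = 3
All options are numbers and max(Left) < min(Right), so by the simplicity theorem the value is the simplest (earliest-born) number strictly between -8 and 3.
Integers -7 through 2 all lie strictly between -8 and 3.
Among integers, the simplest (lowest birthday = smallest |n|; 0 is born on day 0, +-n on day n) is 0.
No non-integer in the interval can be simpler: if x is a non-integer in the interval, then floor(x) or ceil(x) also lies in the interval (the interval contains an integer), and both are proper prefixes of x's sign expansion, i.e. born earlier. So the game value is 0.
Game value = 0

0
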